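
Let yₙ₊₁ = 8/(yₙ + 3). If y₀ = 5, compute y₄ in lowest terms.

40/23

y₁ = 8/(5 + 3) = 1.
y₂ = 8/(1 + 3) = 2.
y₃ = 8/(2 + 3) = 8/5.
y₄ = 8/(8/5 + 3) = 40/23.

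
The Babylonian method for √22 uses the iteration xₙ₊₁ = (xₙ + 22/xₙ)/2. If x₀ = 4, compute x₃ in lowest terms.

x₁ = (4 + 22/4)/2 = 19/4.
x₂ = (19/4 + 22/(19/4))/2 = 713/152.
x₃ = (713/152 + 22/(713/152))/2 = 1016657/216752.

1016657/216752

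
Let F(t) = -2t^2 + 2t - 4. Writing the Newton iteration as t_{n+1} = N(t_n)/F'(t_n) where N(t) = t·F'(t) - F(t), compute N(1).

2

F'(t) = -4t + 2.
N(t) = t·F'(t) - F(t) = t·(-4t + 2) - (-2t^2 + 2t - 4) = -2t^2 + 4.
N(1) = 2.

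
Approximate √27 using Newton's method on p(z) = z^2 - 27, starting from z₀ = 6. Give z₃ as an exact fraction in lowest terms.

56451/10864

p'(z) = 2z.
p(6) = 9, p'(6) = 12, so z₁ = 6 - 9/12 = 21/4.
p(21/4) = 9/16, p'(21/4) = 21/2, so z₂ = (21/4) - (9/16)/(21/2) = 291/56.
p(291/56) = 9/3136, p'(291/56) = 291/28, so z₃ = (291/56) - (9/3136)/(291/28) = 56451/10864.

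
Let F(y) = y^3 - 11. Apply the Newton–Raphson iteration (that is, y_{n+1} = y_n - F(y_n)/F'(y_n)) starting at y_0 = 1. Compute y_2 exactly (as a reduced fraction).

F'(y) = 3y^2.
F(1) = -10, F'(1) = 3, so y_1 = 1 - (-10)/3 = 13/3.
F(13/3) = 1900/27, F'(13/3) = 169/3, so y_2 = (13/3) - (1900/27)/(169/3) = 4691/1521.

4691/1521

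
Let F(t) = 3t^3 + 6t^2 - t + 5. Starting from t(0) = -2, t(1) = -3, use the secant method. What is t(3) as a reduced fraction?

F(-2) = 7, F(-3) = -19. t(2) = (-3) - (-19)·((-3) - (-2))/((-19) - 7) = -59/26.
F(-3) = -19, F(-59/26) = 54663/17576. t(3) = (-59/26) - (54663/17576)·((-59/26) - (-3))/((54663/17576) - (-19)) = -48515/20453.

-48515/20453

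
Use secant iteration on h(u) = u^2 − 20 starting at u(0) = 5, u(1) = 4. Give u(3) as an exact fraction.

h(5) = 5, h(4) = −4. u(2) = 4 − (−4)·(4 − 5)/((−4) − 5) = 40/9.
h(4) = −4, h(40/9) = −20/81. u(3) = (40/9) − (−20/81)·((40/9) − 4)/((−20/81) − (−4)) = 85/19.

85/19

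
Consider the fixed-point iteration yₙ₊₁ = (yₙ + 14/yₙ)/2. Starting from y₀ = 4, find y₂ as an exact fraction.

449/120

y₁ = (4 + 14/4)/2 = 15/4.
y₂ = (15/4 + 14/(15/4))/2 = 449/120.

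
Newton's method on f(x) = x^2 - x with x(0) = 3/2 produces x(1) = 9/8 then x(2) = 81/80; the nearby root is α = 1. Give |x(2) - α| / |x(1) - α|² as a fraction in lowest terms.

x(1) - α = 9/8 - 1 = 1/8, so |x(1) - α| = 1/8.
x(2) - α = 81/80 - 1 = 1/80, so |x(2) - α| = 1/80.
|x(1) - α|² = 1/64.
Ratio = (1/80) / (1/64) = 4/5.

4/5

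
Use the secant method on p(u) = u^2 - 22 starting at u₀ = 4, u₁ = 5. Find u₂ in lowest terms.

p(4) = -6, p(5) = 3. u₂ = 5 - 3·(5 - 4)/(3 - (-6)) = 14/3.

14/3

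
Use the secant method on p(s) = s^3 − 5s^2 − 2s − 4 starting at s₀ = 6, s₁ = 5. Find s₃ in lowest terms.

p(6) = 20, p(5) = −14. s₂ = 5 − (−14)·(5 − 6)/((−14) − 20) = 92/17.
p(5) = −14, p(92/17) = −13580/4913. s₃ = (92/17) − (−13580/4913)·((92/17) − 5)/((−13580/4913) − (−14)) = 21738/3943.

21738/3943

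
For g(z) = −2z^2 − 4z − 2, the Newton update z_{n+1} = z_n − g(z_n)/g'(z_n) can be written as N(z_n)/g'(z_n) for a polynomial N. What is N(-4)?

−30

g'(z) = −4z − 4.
N(z) = z·g'(z) − g(z) = z·(−4z − 4) − (−2z^2 − 4z − 2) = −2z^2 + 2.
N(-4) = −30.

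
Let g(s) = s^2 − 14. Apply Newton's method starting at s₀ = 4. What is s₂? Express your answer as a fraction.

g'(s) = 2s.
g(4) = 2, g'(4) = 8, so s₁ = 4 − 2/8 = 15/4.
g(15/4) = 1/16, g'(15/4) = 15/2, so s₂ = (15/4) − (1/16)/(15/2) = 449/120.

449/120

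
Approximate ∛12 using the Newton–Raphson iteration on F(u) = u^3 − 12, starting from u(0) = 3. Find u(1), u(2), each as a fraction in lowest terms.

F'(u) = 3u^2.
F(3) = 15, F'(3) = 27, so u(1) = 3 − 15/27 = 22/9.
F(22/9) = 1900/729, F'(22/9) = 484/27, so u(2) = (22/9) − (1900/729)/(484/27) = 7511/3267.

u(1) = 22/9, u(2) = 7511/3267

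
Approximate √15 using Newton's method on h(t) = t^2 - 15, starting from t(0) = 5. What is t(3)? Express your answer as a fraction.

h'(t) = 2t.
h(5) = 10, h'(5) = 10, so t(1) = 5 - 10/10 = 4.
h(4) = 1, h'(4) = 8, so t(2) = 4 - 1/8 = 31/8.
h(31/8) = 1/64, h'(31/8) = 31/4, so t(3) = (31/8) - (1/64)/(31/4) = 1921/496.

1921/496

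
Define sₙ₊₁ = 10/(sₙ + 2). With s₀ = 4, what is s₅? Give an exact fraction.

s₁ = 10/(4 + 2) = 5/3.
s₂ = 10/(5/3 + 2) = 30/11.
s₃ = 10/(30/11 + 2) = 55/26.
s₄ = 10/(55/26 + 2) = 260/107.
s₅ = 10/(260/107 + 2) = 535/237.

535/237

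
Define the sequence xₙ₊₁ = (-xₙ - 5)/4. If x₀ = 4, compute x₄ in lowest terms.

x₁ = (-4 - 5)/4 = -9/4.
x₂ = (-(-9/4) - 5)/4 = -11/16.
x₃ = (-(-11/16) - 5)/4 = -69/64.
x₄ = (-(-69/64) - 5)/4 = -251/256.

-251/256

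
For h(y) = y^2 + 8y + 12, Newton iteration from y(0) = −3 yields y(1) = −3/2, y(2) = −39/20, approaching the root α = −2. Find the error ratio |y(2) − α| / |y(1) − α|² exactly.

y(1) − α = −3/2 − (−2) = −3/2 + 2 = 1/2, so |y(1) − α| = 1/2.
y(2) − α = −39/20 − (−2) = −39/20 + 2 = 1/20, so |y(2) − α| = 1/20.
|y(1) − α|² = 1/4.
Ratio = (1/20) / (1/4) = 1/5.

1/5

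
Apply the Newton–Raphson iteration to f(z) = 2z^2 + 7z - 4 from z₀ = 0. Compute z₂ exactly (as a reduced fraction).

228/455

f'(z) = 4z + 7.
f(0) = -4, f'(0) = 7, so z₁ = 0 - (-4)/7 = 4/7.
f(4/7) = 32/49, f'(4/7) = 65/7, so z₂ = (4/7) - (32/49)/(65/7) = 228/455.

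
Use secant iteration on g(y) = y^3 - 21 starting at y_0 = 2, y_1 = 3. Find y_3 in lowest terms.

g(2) = -13, g(3) = 6. y_2 = 3 - 6·(3 - 2)/(6 - (-13)) = 51/19.
g(3) = 6, g(51/19) = -11388/6859. y_3 = (51/19) - (-11388/6859)·((51/19) - 3)/((-11388/6859) - 6) = 8035/2919.

8035/2919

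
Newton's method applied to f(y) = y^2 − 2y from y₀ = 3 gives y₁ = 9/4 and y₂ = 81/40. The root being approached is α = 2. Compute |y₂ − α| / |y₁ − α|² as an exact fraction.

y₁ − α = 9/4 − 2 = 1/4, so |y₁ − α| = 1/4.
y₂ − α = 81/40 − 2 = 1/40, so |y₂ − α| = 1/40.
|y₁ − α|² = 1/16.
Ratio = (1/40) / (1/16) = 2/5.

2/5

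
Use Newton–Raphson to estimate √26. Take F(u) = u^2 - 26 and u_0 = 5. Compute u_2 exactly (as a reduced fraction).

5201/1020

F'(u) = 2u.
F(5) = -1, F'(5) = 10, so u_1 = 5 - (-1)/10 = 51/10.
F(51/10) = 1/100, F'(51/10) = 51/5, so u_2 = (51/10) - (1/100)/(51/5) = 5201/1020.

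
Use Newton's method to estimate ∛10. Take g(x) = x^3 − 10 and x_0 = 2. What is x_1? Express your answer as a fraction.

g'(x) = 3x^2.
g(2) = −2, g'(2) = 12, so x_1 = 2 − (−2)/12 = 13/6.

13/6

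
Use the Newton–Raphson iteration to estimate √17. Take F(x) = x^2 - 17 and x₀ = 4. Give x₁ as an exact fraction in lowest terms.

33/8

F'(x) = 2x.
F(4) = -1, F'(4) = 8, so x₁ = 4 - (-1)/8 = 33/8.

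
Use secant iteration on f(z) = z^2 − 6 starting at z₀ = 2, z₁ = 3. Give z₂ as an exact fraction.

12/5

f(2) = −2, f(3) = 3. z₂ = 3 − 3·(3 − 2)/(3 − (−2)) = 12/5.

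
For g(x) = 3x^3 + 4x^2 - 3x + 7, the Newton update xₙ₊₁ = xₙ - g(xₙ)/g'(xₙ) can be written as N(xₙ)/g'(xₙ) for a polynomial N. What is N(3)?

g'(x) = 9x^2 + 8x - 3.
N(x) = x·g'(x) - g(x) = x·(9x^2 + 8x - 3) - (3x^3 + 4x^2 - 3x + 7) = 6x^3 + 4x^2 - 7.
N(3) = 191.

191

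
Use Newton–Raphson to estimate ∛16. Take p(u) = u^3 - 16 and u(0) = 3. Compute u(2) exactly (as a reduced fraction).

p'(u) = 3u^2.
p(3) = 11, p'(3) = 27, so u(1) = 3 - 11/27 = 70/27.
p(70/27) = 28072/19683, p'(70/27) = 4900/243, so u(2) = (70/27) - (28072/19683)/(4900/243) = 250232/99225.

250232/99225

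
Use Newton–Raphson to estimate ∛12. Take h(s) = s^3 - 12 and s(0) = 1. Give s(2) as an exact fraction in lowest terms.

1453/441

h'(s) = 3s^2.
h(1) = -11, h'(1) = 3, so s(1) = 1 - (-11)/3 = 14/3.
h(14/3) = 2420/27, h'(14/3) = 196/3, so s(2) = (14/3) - (2420/27)/(196/3) = 1453/441.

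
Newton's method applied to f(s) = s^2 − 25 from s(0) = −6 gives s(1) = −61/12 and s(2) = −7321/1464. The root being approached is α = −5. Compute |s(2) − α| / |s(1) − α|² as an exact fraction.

s(1) − α = −61/12 − (−5) = −61/12 + 5 = −1/12, so |s(1) − α| = 1/12.
s(2) − α = −7321/1464 − (−5) = −7321/1464 + 5 = −1/1464, so |s(2) − α| = 1/1464.
|s(1) − α|² = 1/144.
Ratio = (1/1464) / (1/144) = 6/61.

6/61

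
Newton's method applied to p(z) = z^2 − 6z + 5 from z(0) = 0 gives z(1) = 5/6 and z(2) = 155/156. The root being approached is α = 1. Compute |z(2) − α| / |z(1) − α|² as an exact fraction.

z(1) − α = 5/6 − 1 = −1/6, so |z(1) − α| = 1/6.
z(2) − α = 155/156 − 1 = −1/156, so |z(2) − α| = 1/156.
|z(1) − α|² = 1/36.
Ratio = (1/156) / (1/36) = 3/13.

3/13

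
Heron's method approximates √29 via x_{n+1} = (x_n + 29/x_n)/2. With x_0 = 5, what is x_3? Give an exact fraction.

x_1 = (5 + 29/5)/2 = 27/5.
x_2 = (27/5 + 29/(27/5))/2 = 727/135.
x_3 = (727/135 + 29/(727/135))/2 = 528527/98145.

528527/98145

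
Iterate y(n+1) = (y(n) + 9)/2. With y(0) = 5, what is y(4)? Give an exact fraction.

35/4

y(1) = (5 + 9)/2 = 7.
y(2) = (7 + 9)/2 = 8.
y(3) = (8 + 9)/2 = 17/2.
y(4) = ((17/2) + 9)/2 = 35/4.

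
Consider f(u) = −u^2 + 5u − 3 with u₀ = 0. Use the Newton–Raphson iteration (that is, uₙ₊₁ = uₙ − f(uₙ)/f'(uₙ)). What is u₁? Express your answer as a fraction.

f'(u) = −2u + 5.
f(0) = −3, f'(0) = 5, so u₁ = 0 − (−3)/5 = 3/5.

3/5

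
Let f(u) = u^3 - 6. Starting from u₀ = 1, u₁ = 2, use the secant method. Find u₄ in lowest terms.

17817764/9802299

f(1) = -5, f(2) = 2. u₂ = 2 - 2·(2 - 1)/(2 - (-5)) = 12/7.
f(2) = 2, f(12/7) = -330/343. u₃ = (12/7) - (-330/343)·((12/7) - 2)/((-330/343) - 2) = 459/254.
f(12/7) = -330/343, f(459/254) = -1619805/16387064. u₄ = (459/254) - (-1619805/16387064)·((459/254) - (12/7))/((-1619805/16387064) - (-330/343)) = 17817764/9802299.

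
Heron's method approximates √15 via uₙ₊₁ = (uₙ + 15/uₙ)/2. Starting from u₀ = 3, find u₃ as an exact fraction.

1921/496

u₁ = (3 + 15/3)/2 = 4.
u₂ = (4 + 15/4)/2 = 31/8.
u₃ = (31/8 + 15/(31/8))/2 = 1921/496.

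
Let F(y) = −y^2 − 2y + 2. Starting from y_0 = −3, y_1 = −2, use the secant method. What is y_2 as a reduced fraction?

F(−3) = −1, F(−2) = 2. y_2 = (−2) − 2·((−2) − (−3))/(2 − (−1)) = −8/3.

−8/3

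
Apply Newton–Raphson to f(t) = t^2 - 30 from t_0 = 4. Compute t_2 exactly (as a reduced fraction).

f'(t) = 2t.
f(4) = -14, f'(4) = 8, so t_1 = 4 - (-14)/8 = 23/4.
f(23/4) = 49/16, f'(23/4) = 23/2, so t_2 = (23/4) - (49/16)/(23/2) = 1009/184.

1009/184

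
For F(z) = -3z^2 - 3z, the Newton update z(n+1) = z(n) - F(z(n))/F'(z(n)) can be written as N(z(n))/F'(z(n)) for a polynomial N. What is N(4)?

F'(z) = -6z - 3.
N(z) = z·F'(z) - F(z) = z·(-6z - 3) - (-3z^2 - 3z) = -3z^2.
N(4) = -48.

-48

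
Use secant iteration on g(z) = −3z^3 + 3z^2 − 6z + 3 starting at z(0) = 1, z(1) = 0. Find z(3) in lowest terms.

g(1) = −3, g(0) = 3. z(2) = 0 − 3·(0 − 1)/(3 − (−3)) = 1/2.
g(0) = 3, g(1/2) = 3/8. z(3) = (1/2) − (3/8)·((1/2) − 0)/((3/8) − 3) = 4/7.

4/7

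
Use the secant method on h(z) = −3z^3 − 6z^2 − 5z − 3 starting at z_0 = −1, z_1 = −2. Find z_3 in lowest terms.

−678/563

h(−1) = −1, h(−2) = 7. z_2 = (−2) − 7·((−2) − (−1))/(7 − (−1)) = −9/8.
h(−2) = 7, h(−9/8) = −357/512. z_3 = (−9/8) − (−357/512)·((−9/8) − (−2))/((−357/512) − 7) = −678/563.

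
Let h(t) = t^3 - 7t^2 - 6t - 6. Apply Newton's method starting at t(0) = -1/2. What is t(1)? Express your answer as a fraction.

16/7

h'(t) = 3t^2 - 14t - 6.
h(-1/2) = -39/8, h'(-1/2) = 7/4, so t(1) = (-1/2) - (-39/8)/(7/4) = 16/7.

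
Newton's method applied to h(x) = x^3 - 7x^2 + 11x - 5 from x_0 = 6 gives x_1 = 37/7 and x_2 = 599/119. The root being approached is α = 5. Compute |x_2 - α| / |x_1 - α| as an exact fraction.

2/17

x_1 - α = 37/7 - 5 = 2/7, so |x_1 - α| = 2/7.
x_2 - α = 599/119 - 5 = 4/119, so |x_2 - α| = 4/119.
Ratio = (4/119) / (2/7) = 2/17.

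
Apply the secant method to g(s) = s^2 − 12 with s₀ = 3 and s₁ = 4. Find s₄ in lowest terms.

g(3) = −3, g(4) = 4. s₂ = 4 − 4·(4 − 3)/(4 − (−3)) = 24/7.
g(4) = 4, g(24/7) = −12/49. s₃ = (24/7) − (−12/49)·((24/7) − 4)/((−12/49) − 4) = 45/13.
g(24/7) = −12/49, g(45/13) = −3/169. s₄ = (45/13) − (−3/169)·((45/13) − (24/7))/((−3/169) − (−12/49)) = 724/209.

724/209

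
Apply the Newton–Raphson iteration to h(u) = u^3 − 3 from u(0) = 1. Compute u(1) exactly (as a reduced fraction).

5/3

h'(u) = 3u^2.
h(1) = −2, h'(1) = 3, so u(1) = 1 − (−2)/3 = 5/3.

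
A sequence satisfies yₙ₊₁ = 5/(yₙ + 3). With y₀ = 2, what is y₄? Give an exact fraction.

85/71

y₁ = 5/(2 + 3) = 1.
y₂ = 5/(1 + 3) = 5/4.
y₃ = 5/(5/4 + 3) = 20/17.
y₄ = 5/(20/17 + 3) = 85/71.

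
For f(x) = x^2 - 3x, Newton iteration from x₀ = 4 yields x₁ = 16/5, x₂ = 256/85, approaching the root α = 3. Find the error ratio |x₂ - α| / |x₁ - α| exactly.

x₁ - α = 16/5 - 3 = 1/5, so |x₁ - α| = 1/5.
x₂ - α = 256/85 - 3 = 1/85, so |x₂ - α| = 1/85.
Ratio = (1/85) / (1/5) = 1/17.

1/17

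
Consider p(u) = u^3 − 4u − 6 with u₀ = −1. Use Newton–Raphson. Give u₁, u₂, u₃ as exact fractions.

u₁ = −4, u₂ = −61/22, u₃ = −195037/101497

p'(u) = 3u^2 − 4.
p(−1) = −3, p'(−1) = −1, so u₁ = (−1) − (−3)/(−1) = −4.
p(−4) = −54, p'(−4) = 44, so u₂ = (−4) − (−54)/44 = −61/22.
p(−61/22) = −172773/10648, p'(−61/22) = 9227/484, so u₃ = (−61/22) − (−172773/10648)/(9227/484) = −195037/101497.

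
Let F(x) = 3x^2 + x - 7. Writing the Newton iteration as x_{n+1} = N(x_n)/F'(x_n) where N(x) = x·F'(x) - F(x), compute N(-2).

19

F'(x) = 6x + 1.
N(x) = x·F'(x) - F(x) = x·(6x + 1) - (3x^2 + x - 7) = 3x^2 + 7.
N(-2) = 19.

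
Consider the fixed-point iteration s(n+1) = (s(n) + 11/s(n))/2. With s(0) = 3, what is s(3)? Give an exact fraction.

s(1) = (3 + 11/3)/2 = 10/3.
s(2) = (10/3 + 11/(10/3))/2 = 199/60.
s(3) = (199/60 + 11/(199/60))/2 = 79201/23880.

79201/23880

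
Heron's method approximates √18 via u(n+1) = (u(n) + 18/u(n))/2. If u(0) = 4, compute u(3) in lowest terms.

u(1) = (4 + 18/4)/2 = 17/4.
u(2) = (17/4 + 18/(17/4))/2 = 577/136.
u(3) = (577/136 + 18/(577/136))/2 = 665857/156944.

665857/156944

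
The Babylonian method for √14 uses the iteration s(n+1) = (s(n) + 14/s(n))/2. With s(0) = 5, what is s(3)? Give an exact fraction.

17049841/4556760

s(1) = (5 + 14/5)/2 = 39/10.
s(2) = (39/10 + 14/(39/10))/2 = 2921/780.
s(3) = (2921/780 + 14/(2921/780))/2 = 17049841/4556760.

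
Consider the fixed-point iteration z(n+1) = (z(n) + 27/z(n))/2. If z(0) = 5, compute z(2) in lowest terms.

z(1) = (5 + 27/5)/2 = 26/5.
z(2) = (26/5 + 27/(26/5))/2 = 1351/260.

1351/260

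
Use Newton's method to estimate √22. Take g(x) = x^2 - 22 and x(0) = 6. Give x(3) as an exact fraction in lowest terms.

g'(x) = 2x.
g(6) = 14, g'(6) = 12, so x(1) = 6 - 14/12 = 29/6.
g(29/6) = 49/36, g'(29/6) = 29/3, so x(2) = (29/6) - (49/36)/(29/3) = 1633/348.
g(1633/348) = 2401/121104, g'(1633/348) = 1633/174, so x(3) = (1633/348) - (2401/121104)/(1633/174) = 5330977/1136568.

5330977/1136568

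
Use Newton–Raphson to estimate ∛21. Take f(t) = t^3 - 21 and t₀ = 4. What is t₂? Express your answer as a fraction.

f'(t) = 3t^2.
f(4) = 43, f'(4) = 48, so t₁ = 4 - 43/48 = 149/48.
f(149/48) = 985517/110592, f'(149/48) = 22201/768, so t₂ = (149/48) - (985517/110592)/(22201/768) = 4469165/1598472.

4469165/1598472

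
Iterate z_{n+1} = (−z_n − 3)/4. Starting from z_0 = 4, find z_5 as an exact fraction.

z_1 = (−4 − 3)/4 = −7/4.
z_2 = (−(−7/4) − 3)/4 = −5/16.
z_3 = (−(−5/16) − 3)/4 = −43/64.
z_4 = (−(−43/64) − 3)/4 = −149/256.
z_5 = (−(−149/256) − 3)/4 = −619/1024.

−619/1024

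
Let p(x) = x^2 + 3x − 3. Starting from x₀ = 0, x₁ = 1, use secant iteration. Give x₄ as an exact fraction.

91/115

p(0) = −3, p(1) = 1. x₂ = 1 − 1·(1 − 0)/(1 − (−3)) = 3/4.
p(1) = 1, p(3/4) = −3/16. x₃ = (3/4) − (−3/16)·((3/4) − 1)/((−3/16) − 1) = 15/19.
p(3/4) = −3/16, p(15/19) = −3/361. x₄ = (15/19) − (−3/361)·((15/19) − (3/4))/((−3/361) − (−3/16)) = 91/115.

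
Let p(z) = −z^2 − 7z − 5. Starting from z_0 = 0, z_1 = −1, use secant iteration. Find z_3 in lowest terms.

p(0) = −5, p(−1) = 1. z_2 = (−1) − 1·((−1) − 0)/(1 − (−5)) = −5/6.
p(−1) = 1, p(−5/6) = 5/36. z_3 = (−5/6) − (5/36)·((−5/6) − (−1))/((5/36) − 1) = −25/31.

−25/31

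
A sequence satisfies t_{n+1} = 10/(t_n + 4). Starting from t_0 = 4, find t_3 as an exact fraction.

t_1 = 10/(4 + 4) = 5/4.
t_2 = 10/(5/4 + 4) = 40/21.
t_3 = 10/(40/21 + 4) = 105/62.

105/62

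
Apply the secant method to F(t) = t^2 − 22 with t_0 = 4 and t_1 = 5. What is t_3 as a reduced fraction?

136/29

F(4) = −6, F(5) = 3. t_2 = 5 − 3·(5 − 4)/(3 − (−6)) = 14/3.
F(5) = 3, F(14/3) = −2/9. t_3 = (14/3) − (−2/9)·((14/3) − 5)/((−2/9) − 3) = 136/29.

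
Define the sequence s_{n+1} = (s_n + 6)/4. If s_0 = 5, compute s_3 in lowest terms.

131/64

s_1 = (5 + 6)/4 = 11/4.
s_2 = ((11/4) + 6)/4 = 35/16.
s_3 = ((35/16) + 6)/4 = 131/64.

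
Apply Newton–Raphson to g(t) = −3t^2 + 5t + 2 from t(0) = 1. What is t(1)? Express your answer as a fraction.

g'(t) = −6t + 5.
g(1) = 4, g'(1) = −1, so t(1) = 1 − 4/(−1) = 5.

5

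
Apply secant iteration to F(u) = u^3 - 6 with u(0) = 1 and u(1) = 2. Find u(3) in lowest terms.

F(1) = -5, F(2) = 2. u(2) = 2 - 2·(2 - 1)/(2 - (-5)) = 12/7.
F(2) = 2, F(12/7) = -330/343. u(3) = (12/7) - (-330/343)·((12/7) - 2)/((-330/343) - 2) = 459/254.

459/254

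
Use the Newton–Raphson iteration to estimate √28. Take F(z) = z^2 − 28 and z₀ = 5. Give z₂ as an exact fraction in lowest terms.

F'(z) = 2z.
F(5) = −3, F'(5) = 10, so z₁ = 5 − (−3)/10 = 53/10.
F(53/10) = 9/100, F'(53/10) = 53/5, so z₂ = (53/10) − (9/100)/(53/5) = 5609/1060.

5609/1060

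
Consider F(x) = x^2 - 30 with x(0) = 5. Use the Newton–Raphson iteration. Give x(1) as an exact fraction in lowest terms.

11/2

F'(x) = 2x.
F(5) = -5, F'(5) = 10, so x(1) = 5 - (-5)/10 = 11/2.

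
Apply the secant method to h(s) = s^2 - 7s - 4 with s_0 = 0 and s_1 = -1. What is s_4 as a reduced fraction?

h(0) = -4, h(-1) = 4. s_2 = (-1) - 4·((-1) - 0)/(4 - (-4)) = -1/2.
h(-1) = 4, h(-1/2) = -1/4. s_3 = (-1/2) - (-1/4)·((-1/2) - (-1))/((-1/4) - 4) = -9/17.
h(-1/2) = -1/4, h(-9/17) = -4/289. s_4 = (-9/17) - (-4/289)·((-9/17) - (-1/2))/((-4/289) - (-1/4)) = -145/273.

-145/273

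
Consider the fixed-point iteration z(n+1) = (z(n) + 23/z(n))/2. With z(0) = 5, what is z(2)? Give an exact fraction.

z(1) = (5 + 23/5)/2 = 24/5.
z(2) = (24/5 + 23/(24/5))/2 = 1151/240.

1151/240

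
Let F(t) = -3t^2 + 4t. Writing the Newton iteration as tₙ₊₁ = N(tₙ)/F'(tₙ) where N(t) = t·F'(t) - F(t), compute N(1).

-3

F'(t) = -6t + 4.
N(t) = t·F'(t) - F(t) = t·(-6t + 4) - (-3t^2 + 4t) = -3t^2.
N(1) = -3.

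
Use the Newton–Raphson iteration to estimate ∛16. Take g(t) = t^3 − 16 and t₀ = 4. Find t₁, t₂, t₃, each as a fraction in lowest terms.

t₁ = 3, t₂ = 70/27, t₃ = 250232/99225

g'(t) = 3t^2.
g(4) = 48, g'(4) = 48, so t₁ = 4 − 48/48 = 3.
g(3) = 11, g'(3) = 27, so t₂ = 3 − 11/27 = 70/27.
g(70/27) = 28072/19683, g'(70/27) = 4900/243, so t₃ = (70/27) − (28072/19683)/(4900/243) = 250232/99225.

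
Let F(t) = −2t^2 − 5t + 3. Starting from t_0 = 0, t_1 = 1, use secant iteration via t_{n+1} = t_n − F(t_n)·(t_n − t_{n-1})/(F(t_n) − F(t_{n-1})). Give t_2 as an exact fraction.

F(0) = 3, F(1) = −4. t_2 = 1 − (−4)·(1 − 0)/((−4) − 3) = 3/7.

3/7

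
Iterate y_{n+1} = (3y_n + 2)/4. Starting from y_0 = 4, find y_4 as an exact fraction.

337/128

y_1 = (3·4 + 2)/4 = 7/2.
y_2 = (3·(7/2) + 2)/4 = 25/8.
y_3 = (3·(25/8) + 2)/4 = 91/32.
y_4 = (3·(91/32) + 2)/4 = 337/128.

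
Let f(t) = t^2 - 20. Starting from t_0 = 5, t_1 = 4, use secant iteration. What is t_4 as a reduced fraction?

f(5) = 5, f(4) = -4. t_2 = 4 - (-4)·(4 - 5)/((-4) - 5) = 40/9.
f(4) = -4, f(40/9) = -20/81. t_3 = (40/9) - (-20/81)·((40/9) - 4)/((-20/81) - (-4)) = 85/19.
f(40/9) = -20/81, f(85/19) = 5/361. t_4 = (85/19) - (5/361)·((85/19) - (40/9))/((5/361) - (-20/81)) = 1364/305.

1364/305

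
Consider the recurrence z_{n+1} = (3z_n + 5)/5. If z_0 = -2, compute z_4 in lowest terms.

1198/625

z_1 = (3·(-2) + 5)/5 = -1/5.
z_2 = (3·(-1/5) + 5)/5 = 22/25.
z_3 = (3·(22/25) + 5)/5 = 191/125.
z_4 = (3·(191/125) + 5)/5 = 1198/625.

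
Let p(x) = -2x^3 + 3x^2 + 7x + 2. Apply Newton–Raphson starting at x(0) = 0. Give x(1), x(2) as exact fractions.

x(1) = -2/7, x(2) = -114/329

p'(x) = -6x^2 + 6x + 7.
p(0) = 2, p'(0) = 7, so x(1) = 0 - 2/7 = -2/7.
p(-2/7) = 100/343, p'(-2/7) = 235/49, so x(2) = (-2/7) - (100/343)/(235/49) = -114/329.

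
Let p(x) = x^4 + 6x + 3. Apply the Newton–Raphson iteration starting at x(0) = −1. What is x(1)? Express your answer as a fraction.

p'(x) = 4x^3 + 6.
p(−1) = −2, p'(−1) = 2, so x(1) = (−1) − (−2)/2 = 0.

0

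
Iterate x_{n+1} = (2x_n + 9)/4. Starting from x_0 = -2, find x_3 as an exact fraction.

59/16

x_1 = (2·(-2) + 9)/4 = 5/4.
x_2 = (2·(5/4) + 9)/4 = 23/8.
x_3 = (2·(23/8) + 9)/4 = 59/16.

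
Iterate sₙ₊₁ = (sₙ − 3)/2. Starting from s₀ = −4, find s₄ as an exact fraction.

−49/16

s₁ = ((−4) − 3)/2 = −7/2.
s₂ = ((−7/2) − 3)/2 = −13/4.
s₃ = ((−13/4) − 3)/2 = −25/8.
s₄ = ((−25/8) − 3)/2 = −49/16.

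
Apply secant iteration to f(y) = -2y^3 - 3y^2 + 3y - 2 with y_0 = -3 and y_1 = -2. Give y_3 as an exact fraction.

-161/68

f(-3) = 16, f(-2) = -4. y_2 = (-2) - (-4)·((-2) - (-3))/((-4) - 16) = -11/5.
f(-2) = -4, f(-11/5) = -228/125. y_3 = (-11/5) - (-228/125)·((-11/5) - (-2))/((-228/125) - (-4)) = -161/68.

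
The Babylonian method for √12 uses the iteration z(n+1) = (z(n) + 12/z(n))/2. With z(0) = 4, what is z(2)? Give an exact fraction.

97/28

z(1) = (4 + 12/4)/2 = 7/2.
z(2) = (7/2 + 12/(7/2))/2 = 97/28.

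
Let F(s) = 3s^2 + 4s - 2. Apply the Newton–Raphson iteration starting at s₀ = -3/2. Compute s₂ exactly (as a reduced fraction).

F'(s) = 6s + 4.
F(-3/2) = -5/4, F'(-3/2) = -5, so s₁ = (-3/2) - (-5/4)/(-5) = -7/4.
F(-7/4) = 3/16, F'(-7/4) = -13/2, so s₂ = (-7/4) - (3/16)/(-13/2) = -179/104.

-179/104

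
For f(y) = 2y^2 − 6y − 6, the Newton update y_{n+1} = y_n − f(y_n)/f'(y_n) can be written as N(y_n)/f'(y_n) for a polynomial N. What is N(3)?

f'(y) = 4y − 6.
N(y) = y·f'(y) − f(y) = y·(4y − 6) − (2y^2 − 6y − 6) = 2y^2 + 6.
N(3) = 24.

24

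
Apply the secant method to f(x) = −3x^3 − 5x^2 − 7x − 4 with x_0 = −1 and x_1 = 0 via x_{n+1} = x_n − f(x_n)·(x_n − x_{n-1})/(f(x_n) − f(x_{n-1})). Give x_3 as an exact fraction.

f(−1) = 1, f(0) = −4. x_2 = 0 − (−4)·(0 − (−1))/((−4) − 1) = −4/5.
f(0) = −4, f(−4/5) = −8/125. x_3 = (−4/5) − (−8/125)·((−4/5) − 0)/((−8/125) − (−4)) = −100/123.

−100/123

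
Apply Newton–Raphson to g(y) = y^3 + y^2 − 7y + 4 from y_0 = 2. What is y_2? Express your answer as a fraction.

7580/4401

g'(y) = 3y^2 + 2y − 7.
g(2) = 2, g'(2) = 9, so y_1 = 2 − 2/9 = 16/9.
g(16/9) = 244/729, g'(16/9) = 163/27, so y_2 = (16/9) − (244/729)/(163/27) = 7580/4401.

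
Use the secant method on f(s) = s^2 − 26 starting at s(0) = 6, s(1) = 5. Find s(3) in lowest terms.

f(6) = 10, f(5) = −1. s(2) = 5 − (−1)·(5 − 6)/((−1) − 10) = 56/11.
f(5) = −1, f(56/11) = −10/121. s(3) = (56/11) − (−10/121)·((56/11) − 5)/((−10/121) − (−1)) = 566/111.

566/111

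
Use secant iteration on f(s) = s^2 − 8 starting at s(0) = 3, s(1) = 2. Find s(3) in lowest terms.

f(3) = 1, f(2) = −4. s(2) = 2 − (−4)·(2 − 3)/((−4) − 1) = 14/5.
f(2) = −4, f(14/5) = −4/25. s(3) = (14/5) − (−4/25)·((14/5) − 2)/((−4/25) − (−4)) = 17/6.

17/6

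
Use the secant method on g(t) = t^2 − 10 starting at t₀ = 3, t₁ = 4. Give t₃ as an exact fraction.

79/25

g(3) = −1, g(4) = 6. t₂ = 4 − 6·(4 − 3)/(6 − (−1)) = 22/7.
g(4) = 6, g(22/7) = −6/49. t₃ = (22/7) − (−6/49)·((22/7) − 4)/((−6/49) − 6) = 79/25.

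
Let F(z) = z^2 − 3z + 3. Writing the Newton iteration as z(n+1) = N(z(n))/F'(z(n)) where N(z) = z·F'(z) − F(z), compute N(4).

F'(z) = 2z − 3.
N(z) = z·F'(z) − F(z) = z·(2z − 3) − (z^2 − 3z + 3) = z^2 − 3.
N(4) = 13.

13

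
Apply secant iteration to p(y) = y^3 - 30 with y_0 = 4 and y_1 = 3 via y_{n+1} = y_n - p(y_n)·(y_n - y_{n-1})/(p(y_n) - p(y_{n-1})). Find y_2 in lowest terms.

p(4) = 34, p(3) = -3. y_2 = 3 - (-3)·(3 - 4)/((-3) - 34) = 114/37.

114/37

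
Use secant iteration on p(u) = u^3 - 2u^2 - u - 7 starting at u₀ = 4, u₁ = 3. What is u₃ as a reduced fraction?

p(4) = 21, p(3) = -1. u₂ = 3 - (-1)·(3 - 4)/((-1) - 21) = 67/22.
p(3) = -1, p(67/22) = -3717/10648. u₃ = (67/22) - (-3717/10648)·((67/22) - 3)/((-3717/10648) - (-1)) = 21277/6931.

21277/6931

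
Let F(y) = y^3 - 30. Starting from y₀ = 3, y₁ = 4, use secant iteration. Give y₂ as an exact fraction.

114/37

F(3) = -3, F(4) = 34. y₂ = 4 - 34·(4 - 3)/(34 - (-3)) = 114/37.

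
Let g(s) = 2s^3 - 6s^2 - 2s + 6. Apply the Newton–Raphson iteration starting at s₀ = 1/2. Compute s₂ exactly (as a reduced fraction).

g'(s) = 6s^2 - 12s - 2.
g(1/2) = 15/4, g'(1/2) = -13/2, so s₁ = (1/2) - (15/4)/(-13/2) = 14/13.
g(14/13) = -1350/2197, g'(14/13) = -1346/169, so s₂ = (14/13) - (-1350/2197)/(-1346/169) = 8747/8749.

8747/8749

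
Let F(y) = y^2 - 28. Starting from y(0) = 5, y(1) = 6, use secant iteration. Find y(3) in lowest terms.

164/31

F(5) = -3, F(6) = 8. y(2) = 6 - 8·(6 - 5)/(8 - (-3)) = 58/11.
F(6) = 8, F(58/11) = -24/121. y(3) = (58/11) - (-24/121)·((58/11) - 6)/((-24/121) - 8) = 164/31.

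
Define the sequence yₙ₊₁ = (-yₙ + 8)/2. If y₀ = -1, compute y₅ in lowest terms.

89/32

y₁ = (-(-1) + 8)/2 = 9/2.
y₂ = (-(9/2) + 8)/2 = 7/4.
y₃ = (-(7/4) + 8)/2 = 25/8.
y₄ = (-(25/8) + 8)/2 = 39/16.
y₅ = (-(39/16) + 8)/2 = 89/32.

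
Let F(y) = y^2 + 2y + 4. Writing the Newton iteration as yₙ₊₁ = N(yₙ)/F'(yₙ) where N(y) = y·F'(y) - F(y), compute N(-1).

-3

F'(y) = 2y + 2.
N(y) = y·F'(y) - F(y) = y·(2y + 2) - (y^2 + 2y + 4) = y^2 - 4.
N(-1) = -3.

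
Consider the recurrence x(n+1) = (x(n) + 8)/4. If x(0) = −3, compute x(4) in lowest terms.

x(1) = ((−3) + 8)/4 = 5/4.
x(2) = ((5/4) + 8)/4 = 37/16.
x(3) = ((37/16) + 8)/4 = 165/64.
x(4) = ((165/64) + 8)/4 = 677/256.

677/256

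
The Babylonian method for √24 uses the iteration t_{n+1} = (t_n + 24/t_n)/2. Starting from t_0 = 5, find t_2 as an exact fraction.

4801/980

t_1 = (5 + 24/5)/2 = 49/10.
t_2 = (49/10 + 24/(49/10))/2 = 4801/980.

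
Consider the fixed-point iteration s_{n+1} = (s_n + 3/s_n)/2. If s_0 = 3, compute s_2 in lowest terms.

s_1 = (3 + 3/3)/2 = 2.
s_2 = (2 + 3/2)/2 = 7/4.

7/4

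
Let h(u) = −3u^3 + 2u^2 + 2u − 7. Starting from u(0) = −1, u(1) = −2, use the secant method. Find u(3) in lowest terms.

h(−1) = −4, h(−2) = 21. u(2) = (−2) − 21·((−2) − (−1))/(21 − (−4)) = −29/25.
h(−2) = 21, h(−29/25) = −30408/15625. u(3) = (−29/25) − (−30408/15625)·((−29/25) − (−2))/((−30408/15625) − 21) = −1001/813.

−1001/813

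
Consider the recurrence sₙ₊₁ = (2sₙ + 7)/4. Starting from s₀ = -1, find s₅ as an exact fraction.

s₁ = (2·(-1) + 7)/4 = 5/4.
s₂ = (2·(5/4) + 7)/4 = 19/8.
s₃ = (2·(19/8) + 7)/4 = 47/16.
s₄ = (2·(47/16) + 7)/4 = 103/32.
s₅ = (2·(103/32) + 7)/4 = 215/64.

215/64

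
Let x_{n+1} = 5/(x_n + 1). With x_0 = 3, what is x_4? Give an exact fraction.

145/74

x_1 = 5/(3 + 1) = 5/4.
x_2 = 5/(5/4 + 1) = 20/9.
x_3 = 5/(20/9 + 1) = 45/29.
x_4 = 5/(45/29 + 1) = 145/74.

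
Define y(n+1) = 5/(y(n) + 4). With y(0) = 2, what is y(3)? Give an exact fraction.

145/146

y(1) = 5/(2 + 4) = 5/6.
y(2) = 5/(5/6 + 4) = 30/29.
y(3) = 5/(30/29 + 4) = 145/146.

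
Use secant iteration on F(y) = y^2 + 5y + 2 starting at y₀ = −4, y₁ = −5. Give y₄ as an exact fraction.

−333/73

F(−4) = −2, F(−5) = 2. y₂ = (−5) − 2·((−5) − (−4))/(2 − (−2)) = −9/2.
F(−5) = 2, F(−9/2) = −1/4. y₃ = (−9/2) − (−1/4)·((−9/2) − (−5))/((−1/4) − 2) = −41/9.
F(−9/2) = −1/4, F(−41/9) = −2/81. y₄ = (−41/9) − (−2/81)·((−41/9) − (−9/2))/((−2/81) − (−1/4)) = −333/73.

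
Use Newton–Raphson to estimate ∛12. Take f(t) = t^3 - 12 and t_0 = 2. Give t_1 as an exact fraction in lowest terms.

f'(t) = 3t^2.
f(2) = -4, f'(2) = 12, so t_1 = 2 - (-4)/12 = 7/3.

7/3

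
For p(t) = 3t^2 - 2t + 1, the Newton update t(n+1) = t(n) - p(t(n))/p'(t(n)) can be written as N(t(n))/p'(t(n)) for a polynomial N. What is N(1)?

p'(t) = 6t - 2.
N(t) = t·p'(t) - p(t) = t·(6t - 2) - (3t^2 - 2t + 1) = 3t^2 - 1.
N(1) = 2.

2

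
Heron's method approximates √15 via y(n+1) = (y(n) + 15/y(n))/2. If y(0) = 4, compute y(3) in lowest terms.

y(1) = (4 + 15/4)/2 = 31/8.
y(2) = (31/8 + 15/(31/8))/2 = 1921/496.
y(3) = (1921/496 + 15/(1921/496))/2 = 7380481/1905632.

7380481/1905632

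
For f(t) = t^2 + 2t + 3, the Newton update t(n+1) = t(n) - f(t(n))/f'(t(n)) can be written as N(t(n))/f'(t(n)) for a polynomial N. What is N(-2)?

f'(t) = 2t + 2.
N(t) = t·f'(t) - f(t) = t·(2t + 2) - (t^2 + 2t + 3) = t^2 - 3.
N(-2) = 1.

1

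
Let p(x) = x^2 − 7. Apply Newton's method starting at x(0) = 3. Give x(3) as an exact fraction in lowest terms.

p'(x) = 2x.
p(3) = 2, p'(3) = 6, so x(1) = 3 − 2/6 = 8/3.
p(8/3) = 1/9, p'(8/3) = 16/3, so x(2) = (8/3) − (1/9)/(16/3) = 127/48.
p(127/48) = 1/2304, p'(127/48) = 127/24, so x(3) = (127/48) − (1/2304)/(127/24) = 32257/12192.

32257/12192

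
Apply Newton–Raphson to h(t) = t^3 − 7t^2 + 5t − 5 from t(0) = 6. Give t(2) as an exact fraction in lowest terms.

h'(t) = 3t^2 − 14t + 5.
h(6) = −11, h'(6) = 29, so t(1) = 6 − (−11)/29 = 185/29.
h(185/29) = 39930/24389, h'(185/29) = 31770/841, so t(2) = (185/29) − (39930/24389)/(31770/841) = 194584/30711.

194584/30711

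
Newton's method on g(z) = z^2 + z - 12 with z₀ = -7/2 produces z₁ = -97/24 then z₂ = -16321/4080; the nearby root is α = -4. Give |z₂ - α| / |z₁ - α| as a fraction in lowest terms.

z₁ - α = -97/24 - (-4) = -97/24 + 4 = -1/24, so |z₁ - α| = 1/24.
z₂ - α = -16321/4080 - (-4) = -16321/4080 + 4 = -1/4080, so |z₂ - α| = 1/4080.
Ratio = (1/4080) / (1/24) = 1/170.

1/170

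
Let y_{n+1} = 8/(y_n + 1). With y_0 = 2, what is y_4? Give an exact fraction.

280/123

y_1 = 8/(2 + 1) = 8/3.
y_2 = 8/(8/3 + 1) = 24/11.
y_3 = 8/(24/11 + 1) = 88/35.
y_4 = 8/(88/35 + 1) = 280/123.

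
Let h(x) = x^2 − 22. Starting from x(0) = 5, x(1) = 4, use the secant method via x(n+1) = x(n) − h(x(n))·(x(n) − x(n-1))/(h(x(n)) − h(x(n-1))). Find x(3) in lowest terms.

61/13

h(5) = 3, h(4) = −6. x(2) = 4 − (−6)·(4 − 5)/((−6) − 3) = 14/3.
h(4) = −6, h(14/3) = −2/9. x(3) = (14/3) − (−2/9)·((14/3) − 4)/((−2/9) − (−6)) = 61/13.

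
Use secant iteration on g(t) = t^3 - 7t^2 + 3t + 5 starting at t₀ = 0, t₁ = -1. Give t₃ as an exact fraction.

g(0) = 5, g(-1) = -6. t₂ = (-1) - (-6)·((-1) - 0)/((-6) - 5) = -5/11.
g(-1) = -6, g(-5/11) = 2790/1331. t₃ = (-5/11) - (2790/1331)·((-5/11) - (-1))/((2790/1331) - (-6)) = -535/898.

-535/898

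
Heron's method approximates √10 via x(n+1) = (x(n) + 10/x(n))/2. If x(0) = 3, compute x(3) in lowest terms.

1039681/328776

x(1) = (3 + 10/3)/2 = 19/6.
x(2) = (19/6 + 10/(19/6))/2 = 721/228.
x(3) = (721/228 + 10/(721/228))/2 = 1039681/328776.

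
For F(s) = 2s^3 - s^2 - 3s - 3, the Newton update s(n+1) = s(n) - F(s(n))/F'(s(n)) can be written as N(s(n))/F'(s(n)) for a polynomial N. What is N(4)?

243

F'(s) = 6s^2 - 2s - 3.
N(s) = s·F'(s) - F(s) = s·(6s^2 - 2s - 3) - (2s^3 - s^2 - 3s - 3) = 4s^3 - s^2 + 3.
N(4) = 243.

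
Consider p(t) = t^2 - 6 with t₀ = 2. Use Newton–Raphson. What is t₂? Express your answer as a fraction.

p'(t) = 2t.
p(2) = -2, p'(2) = 4, so t₁ = 2 - (-2)/4 = 5/2.
p(5/2) = 1/4, p'(5/2) = 5, so t₂ = (5/2) - (1/4)/5 = 49/20.

49/20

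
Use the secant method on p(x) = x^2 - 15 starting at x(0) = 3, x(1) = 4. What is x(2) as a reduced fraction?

27/7

p(3) = -6, p(4) = 1. x(2) = 4 - 1·(4 - 3)/(1 - (-6)) = 27/7.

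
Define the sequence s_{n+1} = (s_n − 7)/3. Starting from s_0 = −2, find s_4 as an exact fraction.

−94/27

s_1 = ((−2) − 7)/3 = −3.
s_2 = ((−3) − 7)/3 = −10/3.
s_3 = ((−10/3) − 7)/3 = −31/9.
s_4 = ((−31/9) − 7)/3 = −94/27.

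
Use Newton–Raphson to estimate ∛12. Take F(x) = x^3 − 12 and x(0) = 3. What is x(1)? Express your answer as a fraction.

22/9

F'(x) = 3x^2.
F(3) = 15, F'(3) = 27, so x(1) = 3 − 15/27 = 22/9.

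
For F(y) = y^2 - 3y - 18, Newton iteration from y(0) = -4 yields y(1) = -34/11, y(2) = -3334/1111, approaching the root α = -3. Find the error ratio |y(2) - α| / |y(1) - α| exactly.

y(1) - α = -34/11 - (-3) = -34/11 + 3 = -1/11, so |y(1) - α| = 1/11.
y(2) - α = -3334/1111 - (-3) = -3334/1111 + 3 = -1/1111, so |y(2) - α| = 1/1111.
Ratio = (1/1111) / (1/11) = 1/101.

1/101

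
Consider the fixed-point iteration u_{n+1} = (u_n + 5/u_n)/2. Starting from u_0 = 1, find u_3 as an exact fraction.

47/21

u_1 = (1 + 5/1)/2 = 3.
u_2 = (3 + 5/3)/2 = 7/3.
u_3 = (7/3 + 5/(7/3))/2 = 47/21.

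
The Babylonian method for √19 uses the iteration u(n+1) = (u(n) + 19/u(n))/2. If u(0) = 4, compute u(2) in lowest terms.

2441/560

u(1) = (4 + 19/4)/2 = 35/8.
u(2) = (35/8 + 19/(35/8))/2 = 2441/560.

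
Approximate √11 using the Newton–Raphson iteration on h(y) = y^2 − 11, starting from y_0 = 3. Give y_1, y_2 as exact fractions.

y_1 = 10/3, y_2 = 199/60

h'(y) = 2y.
h(3) = −2, h'(3) = 6, so y_1 = 3 − (−2)/6 = 10/3.
h(10/3) = 1/9, h'(10/3) = 20/3, so y_2 = (10/3) − (1/9)/(20/3) = 199/60.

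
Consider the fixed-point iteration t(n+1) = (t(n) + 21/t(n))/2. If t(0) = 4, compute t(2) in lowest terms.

2713/592

t(1) = (4 + 21/4)/2 = 37/8.
t(2) = (37/8 + 21/(37/8))/2 = 2713/592.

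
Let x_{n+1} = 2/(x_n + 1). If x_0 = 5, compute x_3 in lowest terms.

4/5

x_1 = 2/(5 + 1) = 1/3.
x_2 = 2/(1/3 + 1) = 3/2.
x_3 = 2/(3/2 + 1) = 4/5.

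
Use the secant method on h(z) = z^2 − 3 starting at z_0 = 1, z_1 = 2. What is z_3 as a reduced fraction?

h(1) = −2, h(2) = 1. z_2 = 2 − 1·(2 − 1)/(1 − (−2)) = 5/3.
h(2) = 1, h(5/3) = −2/9. z_3 = (5/3) − (−2/9)·((5/3) − 2)/((−2/9) − 1) = 19/11.

19/11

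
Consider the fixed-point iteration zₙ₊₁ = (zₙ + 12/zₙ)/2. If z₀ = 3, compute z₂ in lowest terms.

97/28

z₁ = (3 + 12/3)/2 = 7/2.
z₂ = (7/2 + 12/(7/2))/2 = 97/28.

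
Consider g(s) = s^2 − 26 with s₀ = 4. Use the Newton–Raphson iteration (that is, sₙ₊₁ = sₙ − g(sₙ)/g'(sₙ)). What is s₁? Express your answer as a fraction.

21/4

g'(s) = 2s.
g(4) = −10, g'(4) = 8, so s₁ = 4 − (−10)/8 = 21/4.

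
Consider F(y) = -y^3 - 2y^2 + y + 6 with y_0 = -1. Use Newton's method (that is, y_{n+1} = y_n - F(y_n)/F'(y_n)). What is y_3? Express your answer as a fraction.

F'(y) = -3y^2 - 4y + 1.
F(-1) = 4, F'(-1) = 2, so y_1 = (-1) - 4/2 = -3.
F(-3) = 12, F'(-3) = -14, so y_2 = (-3) - 12/(-14) = -15/7.
F(-15/7) = 1548/343, F'(-15/7) = -206/49, so y_3 = (-15/7) - (1548/343)/(-206/49) = -771/721.

-771/721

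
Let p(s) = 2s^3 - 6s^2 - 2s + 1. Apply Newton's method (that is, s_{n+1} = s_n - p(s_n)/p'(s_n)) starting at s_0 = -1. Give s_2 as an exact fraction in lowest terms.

p'(s) = 6s^2 - 12s - 2.
p(-1) = -5, p'(-1) = 16, so s_1 = (-1) - (-5)/16 = -11/16.
p(-11/16) = -2275/2048, p'(-11/16) = 1163/128, so s_2 = (-11/16) - (-2275/2048)/(1163/128) = -5259/9304.

-5259/9304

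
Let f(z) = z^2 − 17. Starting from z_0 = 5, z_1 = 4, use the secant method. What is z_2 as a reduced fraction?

f(5) = 8, f(4) = −1. z_2 = 4 − (−1)·(4 − 5)/((−1) − 8) = 37/9.

37/9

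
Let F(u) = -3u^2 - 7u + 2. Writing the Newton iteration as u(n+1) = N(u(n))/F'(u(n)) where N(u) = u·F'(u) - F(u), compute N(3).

F'(u) = -6u - 7.
N(u) = u·F'(u) - F(u) = u·(-6u - 7) - (-3u^2 - 7u + 2) = -3u^2 - 2.
N(3) = -29.

-29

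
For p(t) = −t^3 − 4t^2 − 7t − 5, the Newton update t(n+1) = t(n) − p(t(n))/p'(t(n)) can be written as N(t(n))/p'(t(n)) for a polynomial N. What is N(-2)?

p'(t) = −3t^2 − 8t − 7.
N(t) = t·p'(t) − p(t) = t·(−3t^2 − 8t − 7) − (−t^3 − 4t^2 − 7t − 5) = −2t^3 − 4t^2 + 5.
N(-2) = 5.

5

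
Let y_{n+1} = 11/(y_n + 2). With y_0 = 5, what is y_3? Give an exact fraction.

y_1 = 11/(5 + 2) = 11/7.
y_2 = 11/(11/7 + 2) = 77/25.
y_3 = 11/(77/25 + 2) = 275/127.

275/127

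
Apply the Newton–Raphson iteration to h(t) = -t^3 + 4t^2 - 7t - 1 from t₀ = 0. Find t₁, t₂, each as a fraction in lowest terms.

h'(t) = -3t^2 + 8t - 7.
h(0) = -1, h'(0) = -7, so t₁ = 0 - (-1)/(-7) = -1/7.
h(-1/7) = 29/343, h'(-1/7) = -402/49, so t₂ = (-1/7) - (29/343)/(-402/49) = -373/2814.

t₁ = -1/7, t₂ = -373/2814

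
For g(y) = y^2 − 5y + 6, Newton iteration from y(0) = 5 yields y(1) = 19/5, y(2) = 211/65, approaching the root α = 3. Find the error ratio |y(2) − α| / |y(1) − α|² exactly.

y(1) − α = 19/5 − 3 = 4/5, so |y(1) − α| = 4/5.
y(2) − α = 211/65 − 3 = 16/65, so |y(2) − α| = 16/65.
|y(1) − α|² = 16/25.
Ratio = (16/65) / (16/25) = 5/13.

5/13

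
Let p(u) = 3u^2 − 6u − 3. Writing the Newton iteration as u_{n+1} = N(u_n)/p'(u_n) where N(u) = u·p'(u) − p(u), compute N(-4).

p'(u) = 6u − 6.
N(u) = u·p'(u) − p(u) = u·(6u − 6) − (3u^2 − 6u − 3) = 3u^2 + 3.
N(-4) = 51.

51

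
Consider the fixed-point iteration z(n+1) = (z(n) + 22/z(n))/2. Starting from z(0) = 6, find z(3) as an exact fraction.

z(1) = (6 + 22/6)/2 = 29/6.
z(2) = (29/6 + 22/(29/6))/2 = 1633/348.
z(3) = (1633/348 + 22/(1633/348))/2 = 5330977/1136568.

5330977/1136568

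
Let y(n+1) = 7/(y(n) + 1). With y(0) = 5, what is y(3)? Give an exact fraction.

91/55

y(1) = 7/(5 + 1) = 7/6.
y(2) = 7/(7/6 + 1) = 42/13.
y(3) = 7/(42/13 + 1) = 91/55.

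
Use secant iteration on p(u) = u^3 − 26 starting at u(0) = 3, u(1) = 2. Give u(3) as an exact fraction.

p(3) = 1, p(2) = −18. u(2) = 2 − (−18)·(2 − 3)/((−18) − 1) = 56/19.
p(2) = −18, p(56/19) = −2718/6859. u(3) = (56/19) − (−2718/6859)·((56/19) − 2)/((−2718/6859) − (−18)) = 3319/1118.

3319/1118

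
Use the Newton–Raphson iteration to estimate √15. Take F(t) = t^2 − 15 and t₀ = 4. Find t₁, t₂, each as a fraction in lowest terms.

F'(t) = 2t.
F(4) = 1, F'(4) = 8, so t₁ = 4 − 1/8 = 31/8.
F(31/8) = 1/64, F'(31/8) = 31/4, so t₂ = (31/8) − (1/64)/(31/4) = 1921/496.

t₁ = 31/8, t₂ = 1921/496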